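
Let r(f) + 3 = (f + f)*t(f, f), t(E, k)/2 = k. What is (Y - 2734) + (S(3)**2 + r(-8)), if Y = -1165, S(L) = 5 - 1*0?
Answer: -3621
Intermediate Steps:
S(L) = 5 (S(L) = 5 + 0 = 5)
t(E, k) = 2*k
r(f) = -3 + 4*f**2 (r(f) = -3 + (f + f)*(2*f) = -3 + (2*f)*(2*f) = -3 + 4*f**2)
(Y - 2734) + (S(3)**2 + r(-8)) = (-1165 - 2734) + (5**2 + (-3 + 4*(-8)**2)) = -3899 + (25 + (-3 + 4*64)) = -3899 + (25 + (-3 + 256)) = -3899 + (25 + 253) = -3899 + 278 = -3621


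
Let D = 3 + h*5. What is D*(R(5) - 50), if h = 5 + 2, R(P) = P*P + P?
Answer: -760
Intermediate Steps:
R(P) = P + P² (R(P) = P² + P = P + P²)
h = 7
D = 38 (D = 3 + 7*5 = 3 + 35 = 38)
D*(R(5) - 50) = 38*(5*(1 + 5) - 50) = 38*(5*6 - 50) = 38*(30 - 50) = 38*(-20) = -760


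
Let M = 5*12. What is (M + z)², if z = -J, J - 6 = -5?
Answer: 3481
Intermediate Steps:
J = 1 (J = 6 - 5 = 1)
z = -1 (z = -1*1 = -1)
M = 60
(M + z)² = (60 - 1)² = 59² = 3481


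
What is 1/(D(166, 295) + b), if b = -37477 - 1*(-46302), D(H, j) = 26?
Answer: 1/8851 ≈ 0.00011298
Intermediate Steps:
b = 8825 (b = -37477 + 46302 = 8825)
1/(D(166, 295) + b) = 1/(26 + 8825) = 1/8851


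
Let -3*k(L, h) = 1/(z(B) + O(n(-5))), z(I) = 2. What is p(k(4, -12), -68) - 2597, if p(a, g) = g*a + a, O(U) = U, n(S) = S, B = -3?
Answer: -23440/9 ≈ -2604.4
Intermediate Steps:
k(L, h) = ⅑ (k(L, h) = -1/(3*(2 - 5)) = -⅓/(-3) = -⅓*(-⅓) = ⅑)
p(a, g) = a + a*g (p(a, g) = a*g + a = a + a*g)
p(k(4, -12), -68) - 2597 = (1 - 68)/9 - 2597 = (⅑)*(-67) - 2597 = -67/9 - 2597 = -23440/9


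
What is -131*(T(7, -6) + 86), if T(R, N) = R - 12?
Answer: -10611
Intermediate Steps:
T(R, N) = -12 + R
-131*(T(7, -6) + 86) = -131*((-12 + 7) + 86) = -131*(-5 + 86) = -131*81 = -10611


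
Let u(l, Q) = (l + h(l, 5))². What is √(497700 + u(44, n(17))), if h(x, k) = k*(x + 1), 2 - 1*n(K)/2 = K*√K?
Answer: √570061 ≈ 755.02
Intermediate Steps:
n(K) = 4 - 2*K^(3/2) (n(K) = 4 - 2*K*√K = 4 - 2*K^(3/2))
h(x, k) = k*(1 + x)
u(l, Q) = (5 + 6*l)² (u(l, Q) = (l + 5*(1 + l))² = (l + (5 + 5*l))² = (5 + 6*l)²)
√(497700 + u(44, n(17))) = √(497700 + (5 + 6*44)²) = √(497700 + (5 + 264)²) = √(497700 + 269²) = √(497700 + 72361) = √570061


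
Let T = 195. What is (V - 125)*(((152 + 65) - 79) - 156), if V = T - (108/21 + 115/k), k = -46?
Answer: -8487/7 ≈ -1212.4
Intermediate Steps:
V = 2693/14 (V = 195 - (108/21 + 115/(-46)) = 195 - (108*(1/21) + 115*(-1/46)) = 195 - (36/7 - 5/2) = 195 - 1*37/14 = 195 - 37/14 = 2693/14 ≈ 192.36)
(V - 125)*(((152 + 65) - 79) - 156) = (2693/14 - 125)*(((152 + 65) - 79) - 156) = 943*((217 - 79) - 156)/14 = 943*(138 - 156)/14 = (943/14)*(-18) = -8487/7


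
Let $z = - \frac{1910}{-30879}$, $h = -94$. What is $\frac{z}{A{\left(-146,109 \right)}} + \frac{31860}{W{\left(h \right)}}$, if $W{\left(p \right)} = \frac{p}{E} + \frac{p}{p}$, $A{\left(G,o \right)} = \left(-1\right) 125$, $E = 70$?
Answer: $- \frac{71735777257}{771975} \approx -92925.0$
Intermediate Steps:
$A{\left(G,o \right)} = -125$
$W{\left(p \right)} = 1 + \frac{p}{70}$ ($W{\left(p \right)} = \frac{p}{70} + \frac{p}{p} = p \frac{1}{70} + 1 = \frac{p}{70} + 1 = 1 + \frac{p}{70}$)
$z = \frac{1910}{30879}$ ($z = \left(-1910\right) \left(- \frac{1}{30879}\right) = \frac{1910}{30879} \approx 0.061854$)
$\frac{z}{A{\left(-146,109 \right)}} + \frac{31860}{W{\left(h \right)}} = \frac{1910}{30879 \left(-125\right)} + \frac{31860}{1 + \frac{1}{70} \left(-94\right)} = \frac{1910}{30879} \left(- \frac{1}{125}\right) + \frac{31860}{1 - \frac{47}{35}} = - \frac{382}{771975} + \frac{31860}{- \frac{12}{35}} = - \frac{382}{771975} + 31860 \left(- \frac{35}{12}\right) = - \frac{382}{771975} - 92925 = - \frac{71735777257}{771975}$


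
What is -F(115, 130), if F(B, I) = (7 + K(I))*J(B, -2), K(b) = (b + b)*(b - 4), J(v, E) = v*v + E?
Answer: -433278041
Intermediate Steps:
J(v, E) = E + v² (J(v, E) = v² + E = E + v²)
K(b) = 2*b*(-4 + b) (K(b) = (2*b)*(-4 + b) = 2*b*(-4 + b))
F(B, I) = (-2 + B²)*(7 + 2*I*(-4 + I)) (F(B, I) = (7 + 2*I*(-4 + I))*(-2 + B²) = (-2 + B²)*(7 + 2*I*(-4 + I)))
-F(115, 130) = -(-2 + 115²)*(7 + 2*130*(-4 + 130)) = -(-2 + 13225)*(7 + 2*130*126) = -13223*(7 + 32760) = -13223*32767 = -1*433278041 = -433278041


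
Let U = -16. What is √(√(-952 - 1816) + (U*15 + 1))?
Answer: √(-239 + 4*I*√173) ≈ 1.6915 + 15.552*I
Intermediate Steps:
√(√(-952 - 1816) + (U*15 + 1)) = √(√(-952 - 1816) + (-16*15 + 1)) = √(√(-2768) + (-240 + 1)) = √(4*I*√173 - 239) = √(-239 + 4*I*√173)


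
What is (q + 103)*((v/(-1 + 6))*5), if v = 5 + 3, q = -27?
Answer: 608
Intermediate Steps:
v = 8
(q + 103)*((v/(-1 + 6))*5) = (-27 + 103)*((8/(-1 + 6))*5) = 76*((8/5)*5) = 76*8 = 608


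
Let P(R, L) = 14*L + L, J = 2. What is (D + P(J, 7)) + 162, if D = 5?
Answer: 272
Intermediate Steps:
P(R, L) = 15*L
(D + P(J, 7)) + 162 = (5 + 15*7) + 162 = (5 + 105) + 162 = 110 + 162 = 272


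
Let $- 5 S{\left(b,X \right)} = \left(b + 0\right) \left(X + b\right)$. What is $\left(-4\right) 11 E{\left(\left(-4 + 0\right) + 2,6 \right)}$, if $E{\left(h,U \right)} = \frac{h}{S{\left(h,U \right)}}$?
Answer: $55$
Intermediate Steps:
$S{\left(b,X \right)} = - \frac{b \left(X + b\right)}{5}$ ($S{\left(b,X \right)} = - \frac{\left(b + 0\right) \left(X + b\right)}{5} = - \frac{b \left(X + b\right)}{5}$)
$E{\left(h,U \right)} = - \frac{5}{U + h}$ ($E{\left(h,U \right)} = \frac{h}{\left(- \frac{1}{5}\right) h \left(U + h\right)} = h \left(- \frac{5}{h \left(U + h\right)}\right) = - \frac{5}{U + h}$)
$\left(-4\right) 11 E{\left(\left(-4 + 0\right) + 2,6 \right)} = \left(-4\right) 11 \left(- \frac{5}{6 + \left(\left(-4 + 0\right) + 2\right)}\right) = - 44 \left(- \frac{5}{6 + \left(-4 + 2\right)}\right) = - 44 \left(- \frac{5}{6 - 2}\right) = - 44 \left(- \frac{5}{4}\right) = - 44 \left(\left(-5\right) \frac{1}{4}\right) = \left(-44\right) \left(- \frac{5}{4}\right) = 55$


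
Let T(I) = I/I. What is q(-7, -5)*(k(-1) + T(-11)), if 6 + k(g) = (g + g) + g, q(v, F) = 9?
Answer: -72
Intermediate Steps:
T(I) = 1
k(g) = -6 + 3*g (k(g) = -6 + ((g + g) + g) = -6 + (2*g + g) = -6 + 3*g)
q(-7, -5)*(k(-1) + T(-11)) = 9*((-6 + 3*(-1)) + 1) = 9*((-6 - 3) + 1) = 9*(-9 + 1) = 9*(-8) = -72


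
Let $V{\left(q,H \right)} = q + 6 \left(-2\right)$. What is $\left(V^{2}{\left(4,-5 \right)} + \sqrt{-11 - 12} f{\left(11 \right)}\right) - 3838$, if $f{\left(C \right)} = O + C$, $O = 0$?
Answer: $-3774 + 11 i \sqrt{23} \approx -3774.0 + 52.754 i$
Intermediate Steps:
$V{\left(q,H \right)} = -12 + q$ ($V{\left(q,H \right)} = q - 12 = -12 + q$)
$f{\left(C \right)} = C$ ($f{\left(C \right)} = 0 + C = C$)
$\left(V^{2}{\left(4,-5 \right)} + \sqrt{-11 - 12} f{\left(11 \right)}\right) - 3838 = \left(\left(-12 + 4\right)^{2} + \sqrt{-11 - 12} \cdot 11\right) - 3838 = \left(\left(-8\right)^{2} + \sqrt{-23} \cdot 11\right) - 3838 = \left(64 + i \sqrt{23} \cdot 11\right) - 3838 = \left(64 + 11 i \sqrt{23}\right) - 3838 = -3774 + 11 i \sqrt{23}$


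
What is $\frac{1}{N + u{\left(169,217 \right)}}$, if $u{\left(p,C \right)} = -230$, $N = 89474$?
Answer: $\frac{1}{89244} \approx 1.1205 \cdot 10^{-5}$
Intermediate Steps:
$\frac{1}{N + u{\left(169,217 \right)}} = \frac{1}{89474 - 230} = \frac{1}{89244}$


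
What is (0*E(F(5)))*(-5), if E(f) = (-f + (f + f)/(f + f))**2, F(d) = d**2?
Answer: 0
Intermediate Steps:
E(f) = (1 - f)**2 (E(f) = (-f + (2*f)/((2*f)))**2 = (-f + (2*f)*(1/(2*f)))**2 = (-f + 1)**2 = (1 - f)**2)
(0*E(F(5)))*(-5) = (0*(-1 + 5**2)**2)*(-5) = (0*(-1 + 25)**2)*(-5) = (0*24**2)*(-5) = (0*576)*(-5) = 0*(-5) = 0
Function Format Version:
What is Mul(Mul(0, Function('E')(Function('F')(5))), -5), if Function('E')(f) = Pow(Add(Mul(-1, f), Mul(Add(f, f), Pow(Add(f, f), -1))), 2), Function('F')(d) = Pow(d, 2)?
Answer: 0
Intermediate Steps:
Function('E')(f) = Pow(Add(1, Mul(-1, f)), 2) (Function('E')(f) = Pow(Add(Mul(-1, f), Mul(Mul(2, f), Pow(Mul(2, f), -1))), 2) = Pow(Add(Mul(-1, f), Mul(Mul(2, f), Mul(Rational(1, 2), Pow(f, -1)))), 2) = Pow(Add(Mul(-1, f), 1), 2) = Pow(Add(1, Mul(-1, f)), 2))
Mul(Mul(0, Function('E')(Function('F')(5))), -5) = Mul(Mul(0, Pow(Add(-1, Pow(5, 2)), 2)), -5) = Mul(Mul(0, Pow(Add(-1, 25), 2)), -5) = Mul(Mul(0, Pow(24, 2)), -5) = Mul(Mul(0, 576), -5) = Mul(0, -5) = 0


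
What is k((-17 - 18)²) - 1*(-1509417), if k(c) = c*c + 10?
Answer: 3010052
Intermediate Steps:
k(c) = 10 + c² (k(c) = c² + 10 = 10 + c²)
k((-17 - 18)²) - 1*(-1509417) = (10 + ((-17 - 18)²)²) - 1*(-1509417) = (10 + ((-35)²)²) + 1509417 = (10 + 1225²) + 1509417 = (10 + 1500625) + 1509417 = 1500635 + 1509417 = 3010052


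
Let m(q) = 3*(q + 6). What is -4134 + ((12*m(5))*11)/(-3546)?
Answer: -814640/197 ≈ -4135.2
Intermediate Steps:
m(q) = 18 + 3*q (m(q) = 3*(6 + q) = 18 + 3*q)
-4134 + ((12*m(5))*11)/(-3546) = -4134 + ((12*(18 + 3*5))*11)/(-3546) = -4134 + ((12*(18 + 15))*11)*(-1/3546) = -4134 + ((12*33)*11)*(-1/3546) = -4134 + (396*11)*(-1/3546) = -4134 + 4356*(-1/3546) = -4134 - 242/197 = -814640/197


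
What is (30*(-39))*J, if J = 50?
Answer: -58500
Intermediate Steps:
(30*(-39))*J = (30*(-39))*50 = -1170*50 = -58500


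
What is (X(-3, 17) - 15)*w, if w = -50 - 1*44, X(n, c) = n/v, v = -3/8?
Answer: 658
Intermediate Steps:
v = -3/8 (v = -3*⅛ = -3/8 ≈ -0.37500)
X(n, c) = -8*n/3 (X(n, c) = n/(-3/8) = n*(-8/3) = -8*n/3)
w = -94 (w = -50 - 44 = -94)
(X(-3, 17) - 15)*w = (-8/3*(-3) - 15)*(-94) = (8 - 15)*(-94) = -7*(-94) = 658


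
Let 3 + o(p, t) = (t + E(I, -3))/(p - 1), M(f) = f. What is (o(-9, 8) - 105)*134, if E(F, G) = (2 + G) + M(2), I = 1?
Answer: -72963/5 ≈ -14593.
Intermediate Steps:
E(F, G) = 4 + G (E(F, G) = (2 + G) + 2 = 4 + G)
o(p, t) = -3 + (1 + t)/(-1 + p) (o(p, t) = -3 + (t + (4 - 3))/(p - 1) = -3 + (t + 1)/(-1 + p) = -3 + (1 + t)/(-1 + p))
(o(-9, 8) - 105)*134 = ((4 + 8 - 3*(-9))/(-1 - 9) - 105)*134 = ((4 + 8 + 27)/(-10) - 105)*134 = (-⅒*39 - 105)*134 = (-39/10 - 105)*134 = -1089/10*134 = -72963/5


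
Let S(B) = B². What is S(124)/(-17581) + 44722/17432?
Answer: 259111525/153235996 ≈ 1.6909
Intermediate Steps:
S(124)/(-17581) + 44722/17432 = 124²/(-17581) + 44722/17432 = 15376*(-1/17581) + 44722*(1/17432) = -15376/17581 + 22361/8716 = 259111525/153235996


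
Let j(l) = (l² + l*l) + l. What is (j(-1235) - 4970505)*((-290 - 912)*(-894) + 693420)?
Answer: -3396856090320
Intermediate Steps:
j(l) = l + 2*l² (j(l) = (l² + l²) + l = 2*l² + l = l + 2*l²)
(j(-1235) - 4970505)*((-290 - 912)*(-894) + 693420) = (-1235*(1 + 2*(-1235)) - 4970505)*((-290 - 912)*(-894) + 693420) = (-1235*(1 - 2470) - 4970505)*(-1202*(-894) + 693420) = (-1235*(-2469) - 4970505)*(1074588 + 693420) = (3049215 - 4970505)*1768008 = -1921290*1768008 = -3396856090320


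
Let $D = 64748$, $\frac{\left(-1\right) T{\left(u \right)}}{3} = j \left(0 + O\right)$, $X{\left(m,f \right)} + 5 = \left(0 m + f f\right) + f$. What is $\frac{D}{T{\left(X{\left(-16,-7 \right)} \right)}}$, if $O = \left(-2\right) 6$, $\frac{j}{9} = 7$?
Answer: $\frac{16187}{567} \approx 28.548$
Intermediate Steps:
$j = 63$ ($j = 9 \cdot 7 = 63$)
$O = -12$
$X{\left(m,f \right)} = -5 + f + f^{2}$ ($X{\left(m,f \right)} = -5 + \left(\left(0 m + f f\right) + f\right) = -5 + \left(\left(0 + f^{2}\right) + f\right) = -5 + \left(f^{2} + f\right) = -5 + \left(f + f^{2}\right) = -5 + f + f^{2}$)
$T{\left(u \right)} = 2268$ ($T{\left(u \right)} = - 3 \cdot 63 \left(0 - 12\right) = - 3 \cdot 63 \left(-12\right) = \left(-3\right) \left(-756\right) = 2268$)
$\frac{D}{T{\left(X{\left(-16,-7 \right)} \right)}} = \frac{64748}{2268} = 64748 \cdot \frac{1}{2268} = \frac{16187}{567}$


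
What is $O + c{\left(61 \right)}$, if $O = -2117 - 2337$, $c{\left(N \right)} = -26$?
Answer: $-4480$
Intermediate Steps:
$O = -4454$ ($O = -2117 - 2337 = -4454$)
$O + c{\left(61 \right)} = -4454 - 26 = -4480$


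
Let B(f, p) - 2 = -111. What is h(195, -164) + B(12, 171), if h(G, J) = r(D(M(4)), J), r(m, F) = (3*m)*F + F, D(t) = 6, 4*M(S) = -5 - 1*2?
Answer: -3225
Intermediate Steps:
M(S) = -7/4 (M(S) = (-5 - 1*2)/4 = (-5 - 2)/4 = (1/4)*(-7) = -7/4)
B(f, p) = -109 (B(f, p) = 2 - 111 = -109)
r(m, F) = F + 3*F*m (r(m, F) = 3*F*m + F = F + 3*F*m)
h(G, J) = 19*J (h(G, J) = J*(1 + 3*6) = J*(1 + 18) = J*19 = 19*J)
h(195, -164) + B(12, 171) = 19*(-164) - 109 = -3116 - 109 = -3225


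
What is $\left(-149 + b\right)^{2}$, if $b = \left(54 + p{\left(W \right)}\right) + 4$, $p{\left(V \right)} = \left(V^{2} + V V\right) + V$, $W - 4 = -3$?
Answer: $7744$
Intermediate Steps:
$W = 1$ ($W = 4 - 3 = 1$)
$p{\left(V \right)} = V + 2 V^{2}$ ($p{\left(V \right)} = \left(V^{2} + V^{2}\right) + V = 2 V^{2} + V = V + 2 V^{2}$)
$b = 61$ ($b = \left(54 + 1 \left(1 + 2 \cdot 1\right)\right) + 4 = \left(54 + 1 \left(1 + 2\right)\right) + 4 = \left(54 + 1 \cdot 3\right) + 4 = \left(54 + 3\right) + 4 = 57 + 4 = 61$)
$\left(-149 + b\right)^{2} = \left(-149 + 61\right)^{2} = \left(-88\right)^{2} = 7744$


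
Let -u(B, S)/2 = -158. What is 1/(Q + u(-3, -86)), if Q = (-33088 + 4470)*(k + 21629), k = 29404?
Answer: -1/1460462078 ≈ -6.8471e-10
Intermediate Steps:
u(B, S) = 316 (u(B, S) = -2*(-158) = 316)
Q = -1460462394 (Q = (-33088 + 4470)*(29404 + 21629) = -28618*51033 = -1460462394)
1/(Q + u(-3, -86)) = 1/(-1460462394 + 316) = 1/(-1460462078) = -1/1460462078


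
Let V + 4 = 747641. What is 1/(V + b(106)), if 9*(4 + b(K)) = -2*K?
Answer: 9/6728485 ≈ 1.3376e-6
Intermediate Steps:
b(K) = -4 - 2*K/9 (b(K) = -4 + (-2*K)/9 = -4 - 2*K/9)
V = 747637 (V = -4 + 747641 = 747637)
1/(V + b(106)) = 1/(747637 + (-4 - 2/9*106)) = 1/(747637 + (-4 - 212/9)) = 1/(747637 - 248/9) = 1/(6728485/9) = 9/6728485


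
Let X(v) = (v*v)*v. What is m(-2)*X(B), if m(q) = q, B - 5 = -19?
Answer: 5488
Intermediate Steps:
B = -14 (B = 5 - 19 = -14)
X(v) = v**3 (X(v) = v**2*v = v**3)
m(-2)*X(B) = -2*(-14)**3 = -2*(-2744) = 5488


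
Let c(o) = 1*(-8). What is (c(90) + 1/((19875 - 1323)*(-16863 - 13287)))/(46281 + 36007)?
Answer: -4474742401/46027200326400 ≈ -9.7219e-5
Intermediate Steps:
c(o) = -8
(c(90) + 1/((19875 - 1323)*(-16863 - 13287)))/(46281 + 36007) = (-8 + 1/((19875 - 1323)*(-16863 - 13287)))/(46281 + 36007) = (-8 + 1/(18552*(-30150)))/82288 = (-8 + 1/(-559342800))*(1/82288) = (-8 - 1/559342800)*(1/82288) = -4474742401/559342800*1/82288 = -4474742401/46027200326400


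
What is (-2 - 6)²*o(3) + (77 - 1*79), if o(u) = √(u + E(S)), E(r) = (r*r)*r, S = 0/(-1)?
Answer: -2 + 64*√3 ≈ 108.85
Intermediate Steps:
S = 0 (S = 0*(-1) = 0)
E(r) = r³ (E(r) = r²*r = r³)
o(u) = √u (o(u) = √(u + 0³) = √(u + 0) = √u)
(-2 - 6)²*o(3) + (77 - 1*79) = (-2 - 6)²*√3 + (77 - 1*79) = (-8)²*√3 + (77 - 79) = 64*√3 - 2 = -2 + 64*√3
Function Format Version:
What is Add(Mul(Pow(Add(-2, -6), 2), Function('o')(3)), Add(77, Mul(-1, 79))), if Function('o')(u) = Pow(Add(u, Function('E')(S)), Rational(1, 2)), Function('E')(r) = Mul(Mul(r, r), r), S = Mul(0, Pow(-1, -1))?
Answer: Add(-2, Mul(64, Pow(3, Rational(1, 2)))) ≈ 108.85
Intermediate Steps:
S = 0 (S = Mul(0, -1) = 0)
Function('E')(r) = Pow(r, 3) (Function('E')(r) = Mul(Pow(r, 2), r) = Pow(r, 3))
Function('o')(u) = Pow(u, Rational(1, 2)) (Function('o')(u) = Pow(Add(u, Pow(0, 3)), Rational(1, 2)) = Pow(Add(u, 0), Rational(1, 2)) = Pow(u, Rational(1, 2)))
Add(Mul(Pow(Add(-2, -6), 2), Function('o')(3)), Add(77, Mul(-1, 79))) = Add(Mul(Pow(Add(-2, -6), 2), Pow(3, Rational(1, 2))), Add(77, Mul(-1, 79))) = Add(Mul(Pow(-8, 2), Pow(3, Rational(1, 2))), Add(77, -79)) = Add(Mul(64, Pow(3, Rational(1, 2))), -2) = Add(-2, Mul(64, Pow(3, Rational(1, 2))))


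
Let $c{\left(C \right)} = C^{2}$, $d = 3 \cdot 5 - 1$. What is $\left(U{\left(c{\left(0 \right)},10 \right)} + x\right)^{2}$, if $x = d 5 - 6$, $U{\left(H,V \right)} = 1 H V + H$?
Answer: $4096$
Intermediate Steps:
$d = 14$ ($d = 15 - 1 = 14$)
$U{\left(H,V \right)} = H + H V$ ($U{\left(H,V \right)} = H V + H = H + H V$)
$x = 64$ ($x = 14 \cdot 5 - 6 = 70 - 6 = 64$)
$\left(U{\left(c{\left(0 \right)},10 \right)} + x\right)^{2} = \left(0^{2} \left(1 + 10\right) + 64\right)^{2} = \left(0 \cdot 11 + 64\right)^{2} = \left(0 + 64\right)^{2} = 64^{2} = 4096$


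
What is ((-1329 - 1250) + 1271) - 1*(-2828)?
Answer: 1520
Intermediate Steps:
((-1329 - 1250) + 1271) - 1*(-2828) = (-2579 + 1271) + 2828 = -1308 + 2828 = 1520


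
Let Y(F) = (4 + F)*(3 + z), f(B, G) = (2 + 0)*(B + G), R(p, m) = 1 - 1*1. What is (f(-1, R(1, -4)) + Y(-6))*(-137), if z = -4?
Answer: 0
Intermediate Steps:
R(p, m) = 0 (R(p, m) = 1 - 1 = 0)
f(B, G) = 2*B + 2*G (f(B, G) = 2*(B + G) = 2*B + 2*G)
Y(F) = -4 - F (Y(F) = (4 + F)*(3 - 4) = (4 + F)*(-1) = -4 - F)
(f(-1, R(1, -4)) + Y(-6))*(-137) = ((2*(-1) + 2*0) + (-4 - 1*(-6)))*(-137) = ((-2 + 0) + (-4 + 6))*(-137) = (-2 + 2)*(-137) = 0*(-137) = 0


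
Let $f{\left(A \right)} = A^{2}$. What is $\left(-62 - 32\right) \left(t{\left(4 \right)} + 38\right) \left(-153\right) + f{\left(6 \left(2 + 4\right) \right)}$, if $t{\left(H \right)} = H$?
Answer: $605340$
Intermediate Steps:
$\left(-62 - 32\right) \left(t{\left(4 \right)} + 38\right) \left(-153\right) + f{\left(6 \left(2 + 4\right) \right)} = \left(-62 - 32\right) \left(4 + 38\right) \left(-153\right) + \left(6 \left(2 + 4\right)\right)^{2} = \left(-94\right) 42 \left(-153\right) + \left(6 \cdot 6\right)^{2} = \left(-3948\right) \left(-153\right) + 36^{2} = 604044 + 1296 = 605340$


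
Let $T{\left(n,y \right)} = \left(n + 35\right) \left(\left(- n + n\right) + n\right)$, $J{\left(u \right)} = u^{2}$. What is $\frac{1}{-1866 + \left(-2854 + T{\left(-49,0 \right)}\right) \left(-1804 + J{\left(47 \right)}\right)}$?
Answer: $- \frac{1}{879906} \approx -1.1365 \cdot 10^{-6}$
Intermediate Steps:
$T{\left(n,y \right)} = n \left(35 + n\right)$ ($T{\left(n,y \right)} = \left(35 + n\right) \left(0 + n\right) = \left(35 + n\right) n = n \left(35 + n\right)$)
$\frac{1}{-1866 + \left(-2854 + T{\left(-49,0 \right)}\right) \left(-1804 + J{\left(47 \right)}\right)} = \frac{1}{-1866 + \left(-2854 - 49 \left(35 - 49\right)\right) \left(-1804 + 47^{2}\right)} = \frac{1}{-1866 + \left(-2854 - -686\right) \left(-1804 + 2209\right)} = \frac{1}{-1866 + \left(-2854 + 686\right) 405} = \frac{1}{-1866 - 878040} = \frac{1}{-879906} = - \frac{1}{879906}$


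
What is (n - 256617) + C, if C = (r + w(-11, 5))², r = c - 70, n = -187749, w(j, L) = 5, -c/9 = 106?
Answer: 593995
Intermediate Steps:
c = -954 (c = -9*106 = -954)
r = -1024 (r = -954 - 70 = -1024)
C = 1038361 (C = (-1024 + 5)² = (-1019)² = 1038361)
(n - 256617) + C = (-187749 - 256617) + 1038361 = -444366 + 1038361 = 593995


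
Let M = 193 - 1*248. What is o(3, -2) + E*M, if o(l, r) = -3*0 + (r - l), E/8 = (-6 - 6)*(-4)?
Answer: -21125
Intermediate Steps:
E = 384 (E = 8*((-6 - 6)*(-4)) = 8*(-12*(-4)) = 8*48 = 384)
M = -55 (M = 193 - 248 = -55)
o(l, r) = r - l (o(l, r) = 0 + (r - l) = r - l)
o(3, -2) + E*M = (-2 - 1*3) + 384*(-55) = (-2 - 3) - 21120 = -5 - 21120 = -21125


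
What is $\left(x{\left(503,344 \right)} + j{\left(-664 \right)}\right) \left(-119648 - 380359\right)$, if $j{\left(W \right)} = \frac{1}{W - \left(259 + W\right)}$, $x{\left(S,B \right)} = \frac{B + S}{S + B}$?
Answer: $- \frac{129001806}{259} \approx -4.9808 \cdot 10^{5}$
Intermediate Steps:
$x{\left(S,B \right)} = 1$ ($x{\left(S,B \right)} = \frac{B + S}{B + S} = 1$)
$j{\left(W \right)} = - \frac{1}{259}$ ($j{\left(W \right)} = \frac{1}{-259} = - \frac{1}{259}$)
$\left(x{\left(503,344 \right)} + j{\left(-664 \right)}\right) \left(-119648 - 380359\right) = \left(1 - \frac{1}{259}\right) \left(-119648 - 380359\right) = \frac{258}{259} \left(-500007\right) = - \frac{129001806}{259}$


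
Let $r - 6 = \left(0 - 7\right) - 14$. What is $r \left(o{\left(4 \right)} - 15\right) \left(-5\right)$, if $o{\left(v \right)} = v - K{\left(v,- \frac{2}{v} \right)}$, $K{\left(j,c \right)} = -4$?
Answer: $-525$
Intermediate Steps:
$r = -15$ ($r = 6 + \left(\left(0 - 7\right) - 14\right) = 6 - 21 = -15$)
$o{\left(v \right)} = 4 + v$ ($o{\left(v \right)} = v - -4 = v + 4 = 4 + v$)
$r \left(o{\left(4 \right)} - 15\right) \left(-5\right) = - 15 \left(\left(4 + 4\right) - 15\right) \left(-5\right) = - 15 \left(8 - 15\right) \left(-5\right) = \left(-15\right) \left(-7\right) \left(-5\right) = 105 \left(-5\right) = -525$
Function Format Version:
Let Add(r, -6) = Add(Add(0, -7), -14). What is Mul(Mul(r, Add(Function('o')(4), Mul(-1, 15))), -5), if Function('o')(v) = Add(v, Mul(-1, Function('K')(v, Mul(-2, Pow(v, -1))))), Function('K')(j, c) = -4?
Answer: -525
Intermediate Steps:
r = -15 (r = Add(6, Add(Add(0, -7), -14)) = Add(6, Add(-7, -14)) = Add(6, -21) = -15)
Function('o')(v) = Add(4, v) (Function('o')(v) = Add(v, Mul(-1, -4)) = Add(v, 4) = Add(4, v))
Mul(Mul(r, Add(Function('o')(4), Mul(-1, 15))), -5) = Mul(Mul(-15, Add(Add(4, 4), Mul(-1, 15))), -5) = Mul(Mul(-15, Add(8, -15)), -5) = Mul(Mul(-15, -7), -5) = Mul(105, -5) = -525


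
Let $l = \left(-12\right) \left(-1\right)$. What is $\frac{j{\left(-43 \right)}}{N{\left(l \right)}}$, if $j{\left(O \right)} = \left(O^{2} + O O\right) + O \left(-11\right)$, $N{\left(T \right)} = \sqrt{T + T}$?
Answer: $\frac{4171 \sqrt{6}}{12} \approx 851.4$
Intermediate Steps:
$l = 12$
$N{\left(T \right)} = \sqrt{2} \sqrt{T}$ ($N{\left(T \right)} = \sqrt{2 T} = \sqrt{2} \sqrt{T}$)
$j{\left(O \right)} = - 11 O + 2 O^{2}$ ($j{\left(O \right)} = \left(O^{2} + O^{2}\right) - 11 O = 2 O^{2} - 11 O = - 11 O + 2 O^{2}$)
$\frac{j{\left(-43 \right)}}{N{\left(l \right)}} = \frac{\left(-43\right) \left(-11 + 2 \left(-43\right)\right)}{\sqrt{2} \sqrt{12}} = \frac{\left(-43\right) \left(-11 - 86\right)}{\sqrt{2} \cdot 2 \sqrt{3}} = \frac{\left(-43\right) \left(-97\right)}{2 \sqrt{6}} = 4171 \frac{\sqrt{6}}{12} = \frac{4171 \sqrt{6}}{12}$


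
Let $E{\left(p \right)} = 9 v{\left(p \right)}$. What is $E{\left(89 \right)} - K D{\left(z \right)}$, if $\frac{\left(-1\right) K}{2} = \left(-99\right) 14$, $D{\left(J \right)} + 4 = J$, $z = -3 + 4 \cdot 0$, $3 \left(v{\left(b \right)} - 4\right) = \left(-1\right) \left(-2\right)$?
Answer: $19446$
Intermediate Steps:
$v{\left(b \right)} = \frac{14}{3}$ ($v{\left(b \right)} = 4 + \frac{\left(-1\right) \left(-2\right)}{3} = 4 + \frac{1}{3} \cdot 2 = 4 + \frac{2}{3} = \frac{14}{3}$)
$z = -3$ ($z = -3 + 0 = -3$)
$D{\left(J \right)} = -4 + J$
$E{\left(p \right)} = 42$ ($E{\left(p \right)} = 9 \cdot \frac{14}{3} = 42$)
$K = 2772$ ($K = - 2 \left(\left(-99\right) 14\right) = \left(-2\right) \left(-1386\right) = 2772$)
$E{\left(89 \right)} - K D{\left(z \right)} = 42 - 2772 \left(-4 - 3\right) = 42 - 2772 \left(-7\right) = 42 - -19404 = 42 + 19404 = 19446$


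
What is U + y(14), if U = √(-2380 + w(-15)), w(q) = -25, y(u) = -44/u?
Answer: -22/7 + I*√2405 ≈ -3.1429 + 49.041*I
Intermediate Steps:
U = I*√2405 (U = √(-2380 - 25) = √(-2405) = I*√2405 ≈ 49.041*I)
U + y(14) = I*√2405 - 44/14 = I*√2405 - 44*1/14 = I*√2405 - 22/7 = -22/7 + I*√2405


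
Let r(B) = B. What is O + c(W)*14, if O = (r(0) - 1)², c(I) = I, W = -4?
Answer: -55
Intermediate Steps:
O = 1 (O = (0 - 1)² = (-1)² = 1)
O + c(W)*14 = 1 - 4*14 = 1 - 56 = -55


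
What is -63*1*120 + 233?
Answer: -7327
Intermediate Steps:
-63*1*120 + 233 = -63*120 + 233 = -7560 + 233 = -7327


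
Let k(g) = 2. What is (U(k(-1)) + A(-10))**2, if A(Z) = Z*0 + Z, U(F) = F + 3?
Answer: 25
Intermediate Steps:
U(F) = 3 + F
A(Z) = Z (A(Z) = 0 + Z = Z)
(U(k(-1)) + A(-10))**2 = ((3 + 2) - 10)**2 = (5 - 10)**2 = (-5)**2 = 25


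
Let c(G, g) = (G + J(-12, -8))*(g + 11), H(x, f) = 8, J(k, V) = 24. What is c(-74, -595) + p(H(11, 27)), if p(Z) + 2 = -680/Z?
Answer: 29113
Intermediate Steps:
c(G, g) = (11 + g)*(24 + G) (c(G, g) = (G + 24)*(g + 11) = (24 + G)*(11 + g) = (11 + g)*(24 + G))
p(Z) = -2 - 680/Z
c(-74, -595) + p(H(11, 27)) = (264 + 11*(-74) + 24*(-595) - 74*(-595)) + (-2 - 680/8) = (264 - 814 - 14280 + 44030) + (-2 - 680*⅛) = 29200 + (-2 - 85) = 29200 - 87 = 29113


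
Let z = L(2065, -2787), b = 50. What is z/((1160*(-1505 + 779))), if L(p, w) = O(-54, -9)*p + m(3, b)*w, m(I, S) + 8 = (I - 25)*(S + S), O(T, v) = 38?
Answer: -3116083/421080 ≈ -7.4002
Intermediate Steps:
m(I, S) = -8 + 2*S*(-25 + I) (m(I, S) = -8 + (I - 25)*(S + S) = -8 + (-25 + I)*(2*S) = -8 + 2*S*(-25 + I))
L(p, w) = -2208*w + 38*p (L(p, w) = 38*p + (-8 - 50*50 + 2*3*50)*w = 38*p + (-8 - 2500 + 300)*w = 38*p - 2208*w = -2208*w + 38*p)
z = 6232166 (z = -2208*(-2787) + 38*2065 = 6153696 + 78470 = 6232166)
z/((1160*(-1505 + 779))) = 6232166/((1160*(-1505 + 779))) = 6232166/((1160*(-726))) = 6232166/(-842160) = 6232166*(-1/842160) = -3116083/421080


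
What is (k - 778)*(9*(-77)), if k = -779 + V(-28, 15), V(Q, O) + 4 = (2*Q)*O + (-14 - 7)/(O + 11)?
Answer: 43275771/26 ≈ 1.6645e+6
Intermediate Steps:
V(Q, O) = -4 - 21/(11 + O) + 2*O*Q (V(Q, O) = -4 + ((2*Q)*O + (-14 - 7)/(O + 11)) = -4 + (2*O*Q - 21/(11 + O)) = -4 + (-21/(11 + O) + 2*O*Q) = -4 - 21/(11 + O) + 2*O*Q)
k = -42219/26 (k = -779 + (-65 - 4*15 + 2*(-28)*15**2 + 22*15*(-28))/(11 + 15) = -779 + (-65 - 60 + 2*(-28)*225 - 9240)/26 = -779 + (-65 - 60 - 12600 - 9240)/26 = -779 + (1/26)*(-21965) = -779 - 21965/26 = -42219/26 ≈ -1623.8)
(k - 778)*(9*(-77)) = (-42219/26 - 778)*(9*(-77)) = -62447/26*(-693) = 43275771/26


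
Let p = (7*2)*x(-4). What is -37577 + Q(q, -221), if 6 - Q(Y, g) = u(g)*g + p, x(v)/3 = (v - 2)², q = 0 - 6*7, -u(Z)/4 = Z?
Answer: 156281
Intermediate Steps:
u(Z) = -4*Z
q = -42 (q = 0 - 42 = -42)
x(v) = 3*(-2 + v)² (x(v) = 3*(v - 2)² = 3*(-2 + v)²)
p = 1512 (p = (7*2)*(3*(-2 - 4)²) = 14*(3*(-6)²) = 14*(3*36) = 14*108 = 1512)
Q(Y, g) = -1506 + 4*g² (Q(Y, g) = 6 - ((-4*g)*g + 1512) = 6 - (-4*g² + 1512) = 6 - (1512 - 4*g²) = 6 + (-1512 + 4*g²) = -1506 + 4*g²)
-37577 + Q(q, -221) = -37577 + (-1506 + 4*(-221)²) = -37577 + (-1506 + 4*48841) = -37577 + (-1506 + 195364) = -37577 + 193858 = 156281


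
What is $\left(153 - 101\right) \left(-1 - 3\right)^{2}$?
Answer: $832$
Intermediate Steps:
$\left(153 - 101\right) \left(-1 - 3\right)^{2} = 52 \left(-4\right)^{2} = 52 \cdot 16 = 832$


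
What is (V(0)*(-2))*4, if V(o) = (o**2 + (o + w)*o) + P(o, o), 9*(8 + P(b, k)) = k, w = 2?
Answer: 64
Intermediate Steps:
P(b, k) = -8 + k/9
V(o) = -8 + o**2 + o/9 + o*(2 + o) (V(o) = (o**2 + (o + 2)*o) + (-8 + o/9) = (o**2 + (2 + o)*o) + (-8 + o/9) = (o**2 + o*(2 + o)) + (-8 + o/9) = -8 + o**2 + o/9 + o*(2 + o))
(V(0)*(-2))*4 = ((-8 + 2*0**2 + (19/9)*0)*(-2))*4 = ((-8 + 2*0 + 0)*(-2))*4 = ((-8 + 0 + 0)*(-2))*4 = -8*(-2)*4 = 16*4 = 64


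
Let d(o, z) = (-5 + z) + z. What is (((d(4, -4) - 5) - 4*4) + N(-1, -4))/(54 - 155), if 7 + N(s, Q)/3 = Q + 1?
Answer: 64/101 ≈ 0.63366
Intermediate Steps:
d(o, z) = -5 + 2*z
N(s, Q) = -18 + 3*Q (N(s, Q) = -21 + 3*(Q + 1) = -21 + 3*(1 + Q) = -21 + (3 + 3*Q) = -18 + 3*Q)
(((d(4, -4) - 5) - 4*4) + N(-1, -4))/(54 - 155) = ((((-5 + 2*(-4)) - 5) - 4*4) + (-18 + 3*(-4)))/(54 - 155) = ((((-5 - 8) - 5) - 16) + (-18 - 12))/(-101) = (((-13 - 5) - 16) - 30)*(-1/101) = ((-18 - 16) - 30)*(-1/101) = (-34 - 30)*(-1/101) = -64*(-1/101) = 64/101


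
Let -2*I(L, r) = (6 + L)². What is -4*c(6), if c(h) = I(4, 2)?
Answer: 200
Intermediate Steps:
I(L, r) = -(6 + L)²/2
c(h) = -50 (c(h) = -(6 + 4)²/2 = -½*10² = -½*100 = -50)
-4*c(6) = -4*(-50) = 200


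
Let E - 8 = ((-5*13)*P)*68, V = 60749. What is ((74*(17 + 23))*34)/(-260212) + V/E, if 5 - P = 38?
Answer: 281865817/9489151004 ≈ 0.029704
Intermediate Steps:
P = -33 (P = 5 - 1*38 = 5 - 38 = -33)
E = 145868 (E = 8 + (-5*13*(-33))*68 = 8 - 65*(-33)*68 = 8 + 2145*68 = 8 + 145860 = 145868)
((74*(17 + 23))*34)/(-260212) + V/E = ((74*(17 + 23))*34)/(-260212) + 60749/145868 = ((74*40)*34)*(-1/260212) + 60749*(1/145868) = (2960*34)*(-1/260212) + 60749/145868 = 100640*(-1/260212) + 60749/145868 = -25160/65053 + 60749/145868 = 281865817/9489151004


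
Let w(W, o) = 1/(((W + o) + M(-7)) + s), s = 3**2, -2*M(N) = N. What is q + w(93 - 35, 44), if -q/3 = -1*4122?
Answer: 2831816/229 ≈ 12366.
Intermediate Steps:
M(N) = -N/2
q = 12366 (q = -(-3)*4122 = -3*(-4122) = 12366)
s = 9
w(W, o) = 1/(25/2 + W + o) (w(W, o) = 1/(((W + o) - 1/2*(-7)) + 9) = 1/(((W + o) + 7/2) + 9) = 1/((7/2 + W + o) + 9) = 1/(25/2 + W + o))
q + w(93 - 35, 44) = 12366 + 2/(25 + 2*(93 - 35) + 2*44) = 12366 + 2/(25 + 2*58 + 88) = 12366 + 2/(25 + 116 + 88) = 12366 + 2/229 = 2831816/229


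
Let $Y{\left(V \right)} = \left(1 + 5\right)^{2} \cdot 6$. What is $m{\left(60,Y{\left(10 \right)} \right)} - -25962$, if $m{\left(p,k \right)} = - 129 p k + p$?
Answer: $-1645818$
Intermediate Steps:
$Y{\left(V \right)} = 216$ ($Y{\left(V \right)} = 6^{2} \cdot 6 = 36 \cdot 6 = 216$)
$m{\left(p,k \right)} = p - 129 k p$ ($m{\left(p,k \right)} = - 129 k p + p = p - 129 k p$)
$m{\left(60,Y{\left(10 \right)} \right)} - -25962 = 60 \left(1 - 27864\right) - -25962 = 60 \left(1 - 27864\right) + 25962 = 60 \left(-27863\right) + 25962 = -1671780 + 25962 = -1645818$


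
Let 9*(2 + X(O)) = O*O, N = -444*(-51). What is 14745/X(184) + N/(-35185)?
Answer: 3902997753/1190590030 ≈ 3.2782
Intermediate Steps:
N = 22644
X(O) = -2 + O²/9 (X(O) = -2 + (O*O)/9 = -2 + O²/9)
14745/X(184) + N/(-35185) = 14745/(-2 + (⅑)*184²) + 22644/(-35185) = 14745/(-2 + (⅑)*33856) + 22644*(-1/35185) = 14745/(-2 + 33856/9) - 22644/35185 = 14745/(33838/9) - 22644/35185 = 14745*(9/33838) - 22644/35185 = 132705/33838 - 22644/35185 = 3902997753/1190590030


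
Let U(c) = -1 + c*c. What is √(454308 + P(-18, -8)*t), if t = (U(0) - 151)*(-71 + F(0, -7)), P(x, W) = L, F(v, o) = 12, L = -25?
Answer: 2*√57527 ≈ 479.70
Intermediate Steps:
P(x, W) = -25
U(c) = -1 + c²
t = 8968 (t = ((-1 + 0²) - 151)*(-71 + 12) = ((-1 + 0) - 151)*(-59) = (-1 - 151)*(-59) = -152*(-59) = 8968)
√(454308 + P(-18, -8)*t) = √(454308 - 25*8968) = √(454308 - 224200) = √230108 = 2*√57527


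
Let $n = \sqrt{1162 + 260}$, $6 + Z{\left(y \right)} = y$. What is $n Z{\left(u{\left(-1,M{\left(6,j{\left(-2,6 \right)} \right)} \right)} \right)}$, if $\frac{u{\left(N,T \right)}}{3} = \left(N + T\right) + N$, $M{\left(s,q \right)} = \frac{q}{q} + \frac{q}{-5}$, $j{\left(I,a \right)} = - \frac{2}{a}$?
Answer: $- \frac{132 \sqrt{158}}{5} \approx -331.84$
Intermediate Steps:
$M{\left(s,q \right)} = 1 - \frac{q}{5}$ ($M{\left(s,q \right)} = 1 + q \left(- \frac{1}{5}\right) = 1 - \frac{q}{5}$)
$u{\left(N,T \right)} = 3 T + 6 N$ ($u{\left(N,T \right)} = 3 \left(\left(N + T\right) + N\right) = 3 \left(T + 2 N\right) = 3 T + 6 N$)
$Z{\left(y \right)} = -6 + y$
$n = 3 \sqrt{158}$ ($n = \sqrt{1422} = 3 \sqrt{158} \approx 37.709$)
$n Z{\left(u{\left(-1,M{\left(6,j{\left(-2,6 \right)} \right)} \right)} \right)} = 3 \sqrt{158} \left(-6 + \left(3 \left(1 - \frac{\left(-2\right) \frac{1}{6}}{5}\right) + 6 \left(-1\right)\right)\right) = 3 \sqrt{158} \left(-6 - \left(6 - 3 \left(1 - \frac{\left(-2\right) \frac{1}{6}}{5}\right)\right)\right) = 3 \sqrt{158} \left(-6 - \left(6 - 3 \left(1 - - \frac{1}{15}\right)\right)\right) = 3 \sqrt{158} \left(-6 - \left(6 - 3 \left(1 + \frac{1}{15}\right)\right)\right) = 3 \sqrt{158} \left(-6 + \left(3 \cdot \frac{16}{15} - 6\right)\right) = 3 \sqrt{158} \left(-6 + \left(\frac{16}{5} - 6\right)\right) = 3 \sqrt{158} \left(-6 - \frac{14}{5}\right) = 3 \sqrt{158} \left(- \frac{44}{5}\right) = - \frac{132 \sqrt{158}}{5}$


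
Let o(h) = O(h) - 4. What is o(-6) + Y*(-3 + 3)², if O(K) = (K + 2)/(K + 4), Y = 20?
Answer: -2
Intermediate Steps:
O(K) = (2 + K)/(4 + K)
o(h) = -4 + (2 + h)/(4 + h) (o(h) = (2 + h)/(4 + h) - 4 = -4 + (2 + h)/(4 + h))
o(-6) + Y*(-3 + 3)² = (-14 - 3*(-6))/(4 - 6) + 20*(-3 + 3)² = (-14 + 18)/(-2) + 20*0² = -½*4 + 20*0 = -2 + 0 = -2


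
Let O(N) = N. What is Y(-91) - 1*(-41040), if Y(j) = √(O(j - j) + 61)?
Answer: 41040 + √61 ≈ 41048.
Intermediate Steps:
Y(j) = √61 (Y(j) = √((j - j) + 61) = √(0 + 61) = √61)
Y(-91) - 1*(-41040) = √61 - 1*(-41040) = √61 + 41040 = 41040 + √61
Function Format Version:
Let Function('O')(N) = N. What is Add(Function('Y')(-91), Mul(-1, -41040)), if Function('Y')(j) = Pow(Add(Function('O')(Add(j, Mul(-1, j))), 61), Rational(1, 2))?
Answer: Add(41040, Pow(61, Rational(1, 2))) ≈ 41048.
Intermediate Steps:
Function('Y')(j) = Pow(61, Rational(1, 2)) (Function('Y')(j) = Pow(Add(Add(j, Mul(-1, j)), 61), Rational(1, 2)) = Pow(Add(0, 61), Rational(1, 2)) = Pow(61, Rational(1, 2)))
Add(Function('Y')(-91), Mul(-1, -41040)) = Add(Pow(61, Rational(1, 2)), Mul(-1, -41040)) = Add(Pow(61, Rational(1, 2)), 41040) = Add(41040, Pow(61, Rational(1, 2)))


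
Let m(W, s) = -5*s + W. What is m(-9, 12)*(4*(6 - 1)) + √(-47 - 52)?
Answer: -1380 + 3*I*√11 ≈ -1380.0 + 9.9499*I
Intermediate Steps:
m(W, s) = W - 5*s
m(-9, 12)*(4*(6 - 1)) + √(-47 - 52) = (-9 - 5*12)*(4*(6 - 1)) + √(-47 - 52) = (-9 - 60)*(4*5) + √(-99) = -69*20 + 3*I*√11 = -1380 + 3*I*√11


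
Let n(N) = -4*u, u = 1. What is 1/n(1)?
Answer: -¼ ≈ -0.25000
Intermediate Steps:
n(N) = -4 (n(N) = -4*1 = -4)
1/n(1) = 1/(-4) = -¼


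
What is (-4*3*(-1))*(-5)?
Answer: -60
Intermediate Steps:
(-4*3*(-1))*(-5) = -12*(-1)*(-5) = 12*(-5) = -60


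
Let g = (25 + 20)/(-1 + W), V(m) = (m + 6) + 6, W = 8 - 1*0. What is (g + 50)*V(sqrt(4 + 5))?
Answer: 5925/7 ≈ 846.43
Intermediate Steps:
W = 8 (W = 8 + 0 = 8)
V(m) = 12 + m (V(m) = (6 + m) + 6 = 12 + m)
g = 45/7 (g = (25 + 20)/(-1 + 8) = 45/7 ≈ 6.4286)
(g + 50)*V(sqrt(4 + 5)) = (45/7 + 50)*(12 + sqrt(4 + 5)) = 395*(12 + sqrt(9))/7 = 395*(12 + 3)/7 = (395/7)*15 = 5925/7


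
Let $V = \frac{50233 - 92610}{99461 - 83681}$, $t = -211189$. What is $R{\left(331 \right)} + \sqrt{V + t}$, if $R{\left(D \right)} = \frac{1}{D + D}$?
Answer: $\frac{1}{662} + \frac{i \sqrt{13147125924165}}{7890} \approx 0.0015106 + 459.56 i$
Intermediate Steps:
$V = - \frac{42377}{15780} \approx -2.6855$
$R{\left(D \right)} = \frac{1}{2 D}$
$R{\left(331 \right)} + \sqrt{V + t} = \frac{1}{2 \cdot 331} + \sqrt{- \frac{42377}{15780} - 211189} = \frac{1}{2} \cdot \frac{1}{331} + \sqrt{- \frac{3332604797}{15780}} = \frac{1}{662} + \frac{i \sqrt{13147125924165}}{7890}$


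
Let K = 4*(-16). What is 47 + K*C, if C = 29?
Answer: -1809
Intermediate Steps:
K = -64
47 + K*C = 47 - 64*29 = 47 - 1856 = -1809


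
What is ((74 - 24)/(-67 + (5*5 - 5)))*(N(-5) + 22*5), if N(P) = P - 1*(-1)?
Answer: -5300/47 ≈ -112.77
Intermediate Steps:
N(P) = 1 + P (N(P) = P + 1 = 1 + P)
((74 - 24)/(-67 + (5*5 - 5)))*(N(-5) + 22*5) = ((74 - 24)/(-67 + (5*5 - 5)))*((1 - 5) + 22*5) = (50/(-67 + (25 - 5)))*(-4 + 110) = (50/(-67 + 20))*106 = (50/(-47))*106 = (50*(-1/47))*106 = -50/47*106 = -5300/47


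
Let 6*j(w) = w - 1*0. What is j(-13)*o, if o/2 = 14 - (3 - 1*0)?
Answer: -143/3 ≈ -47.667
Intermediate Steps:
o = 22 (o = 2*(14 - (3 - 1*0)) = 2*(14 - (3 + 0)) = 2*(14 - 1*3) = 2*(14 - 3) = 2*11 = 22)
j(w) = w/6 (j(w) = (w - 1*0)/6 = (w + 0)/6 = w/6)
j(-13)*o = ((⅙)*(-13))*22 = -13/6*22 = -143/3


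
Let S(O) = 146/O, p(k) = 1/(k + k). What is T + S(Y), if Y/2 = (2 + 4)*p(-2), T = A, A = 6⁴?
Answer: 3742/3 ≈ 1247.3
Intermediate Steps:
p(k) = 1/(2*k)
A = 1296
T = 1296
Y = -3 (Y = 2*((2 + 4)*((½)/(-2))) = 2*(6*((½)*(-½))) = 2*(6*(-¼)) = 2*(-3/2) = -3)
T + S(Y) = 1296 + 146/(-3) = 1296 + 146*(-⅓) = 1296 - 146/3 = 3742/3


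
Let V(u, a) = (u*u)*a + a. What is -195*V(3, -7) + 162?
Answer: 13812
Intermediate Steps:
V(u, a) = a + a*u² (V(u, a) = u²*a + a = a*u² + a = a + a*u²)
-195*V(3, -7) + 162 = -(-1365)*(1 + 3²) + 162 = -(-1365)*(1 + 9) + 162 = -(-1365)*10 + 162 = -195*(-70) + 162 = 13650 + 162 = 13812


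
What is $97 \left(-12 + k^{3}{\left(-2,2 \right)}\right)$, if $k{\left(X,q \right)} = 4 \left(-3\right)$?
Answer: $-168780$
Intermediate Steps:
$k{\left(X,q \right)} = -12$
$97 \left(-12 + k^{3}{\left(-2,2 \right)}\right) = 97 \left(-12 + \left(-12\right)^{3}\right) = 97 \left(-12 - 1728\right) = 97 \left(-1740\right) = -168780$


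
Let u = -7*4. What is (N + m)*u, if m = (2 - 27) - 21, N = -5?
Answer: 1428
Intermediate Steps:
m = -46 (m = -25 - 21 = -46)
u = -28
(N + m)*u = (-5 - 46)*(-28) = -51*(-28) = 1428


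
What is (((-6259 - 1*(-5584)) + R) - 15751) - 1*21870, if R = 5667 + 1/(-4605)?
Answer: -150256546/4605 ≈ -32629.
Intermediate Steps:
R = 26096534/4605 (R = 5667 - 1/4605 = 26096534/4605 ≈ 5667.0)
(((-6259 - 1*(-5584)) + R) - 15751) - 1*21870 = (((-6259 - 1*(-5584)) + 26096534/4605) - 15751) - 1*21870 = (((-6259 + 5584) + 26096534/4605) - 15751) - 21870 = ((-675 + 26096534/4605) - 15751) - 21870 = (22988159/4605 - 15751) - 21870 = -49545196/4605 - 21870 = -150256546/4605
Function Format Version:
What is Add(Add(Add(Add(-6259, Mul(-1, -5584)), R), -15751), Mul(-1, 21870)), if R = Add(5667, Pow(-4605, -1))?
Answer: Rational(-150256546, 4605) ≈ -32629.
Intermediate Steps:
R = Rational(26096534, 4605) (R = Add(5667, Rational(-1, 4605)) = Rational(26096534, 4605) ≈ 5667.0)
Add(Add(Add(Add(-6259, Mul(-1, -5584)), R), -15751), Mul(-1, 21870)) = Add(Add(Add(Add(-6259, Mul(-1, -5584)), Rational(26096534, 4605)), -15751), Mul(-1, 21870)) = Add(Add(Add(Add(-6259, 5584), Rational(26096534, 4605)), -15751), -21870) = Add(Add(Add(-675, Rational(26096534, 4605)), -15751), -21870) = Add(Add(Rational(22988159, 4605), -15751), -21870) = Add(Rational(-49545196, 4605), -21870) = Rational(-150256546, 4605)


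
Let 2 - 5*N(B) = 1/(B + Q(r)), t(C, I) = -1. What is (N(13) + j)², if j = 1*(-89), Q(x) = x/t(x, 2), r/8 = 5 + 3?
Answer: 510398464/65025 ≈ 7849.3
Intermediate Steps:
r = 64 (r = 8*(5 + 3) = 8*8 = 64)
Q(x) = -x (Q(x) = x/(-1) = x*(-1) = -x)
j = -89
N(B) = ⅖ - 1/(5*(-64 + B)) (N(B) = ⅖ - 1/(5*(B - 1*64)) = ⅖ - 1/(5*(B - 64)) = ⅖ - 1/(5*(-64 + B)))
(N(13) + j)² = ((-129 + 2*13)/(5*(-64 + 13)) - 89)² = ((⅕)*(-129 + 26)/(-51) - 89)² = ((⅕)*(-1/51)*(-103) - 89)² = (103/255 - 89)² = (-22592/255)² = 510398464/65025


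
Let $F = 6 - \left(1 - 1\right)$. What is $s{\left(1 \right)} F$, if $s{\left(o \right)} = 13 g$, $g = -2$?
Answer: $-156$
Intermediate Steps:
$s{\left(o \right)} = -26$ ($s{\left(o \right)} = 13 \left(-2\right) = -26$)
$F = 6$ ($F = 6 - 0 = 6 + 0 = 6$)
$s{\left(1 \right)} F = \left(-26\right) 6 = -156$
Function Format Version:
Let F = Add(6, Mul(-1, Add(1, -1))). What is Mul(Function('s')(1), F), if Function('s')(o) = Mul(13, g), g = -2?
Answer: -156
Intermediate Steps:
Function('s')(o) = -26 (Function('s')(o) = Mul(13, -2) = -26)
F = 6 (F = Add(6, Mul(-1, 0)) = Add(6, 0) = 6)
Mul(Function('s')(1), F) = Mul(-26, 6) = -156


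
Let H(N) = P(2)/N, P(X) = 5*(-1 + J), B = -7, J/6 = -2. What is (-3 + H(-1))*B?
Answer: -434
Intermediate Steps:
J = -12 (J = 6*(-2) = -12)
P(X) = -65 (P(X) = 5*(-1 - 12) = 5*(-13) = -65)
H(N) = -65/N
(-3 + H(-1))*B = (-3 - 65/(-1))*(-7) = (-3 - 65*(-1))*(-7) = (-3 + 65)*(-7) = 62*(-7) = -434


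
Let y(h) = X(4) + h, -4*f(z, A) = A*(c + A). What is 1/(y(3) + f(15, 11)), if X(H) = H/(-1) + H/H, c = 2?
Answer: -4/143 ≈ -0.027972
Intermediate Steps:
f(z, A) = -A*(2 + A)/4
X(H) = 1 - H (X(H) = H*(-1) + 1 = -H + 1 = 1 - H)
y(h) = -3 + h (y(h) = (1 - 1*4) + h = (1 - 4) + h = -3 + h)
1/(y(3) + f(15, 11)) = 1/((-3 + 3) - 1/4*11*(2 + 11)) = 1/(0 - 1/4*11*13) = 1/(0 - 143/4) = 1/(-143/4) = -4/143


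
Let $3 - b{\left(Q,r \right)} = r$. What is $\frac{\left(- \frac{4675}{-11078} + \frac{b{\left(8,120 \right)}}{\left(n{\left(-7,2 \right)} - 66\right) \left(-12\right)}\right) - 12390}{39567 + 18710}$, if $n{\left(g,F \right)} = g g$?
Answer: $- \frac{4666775351}{21950148604} \approx -0.21261$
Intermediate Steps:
$b{\left(Q,r \right)} = 3 - r$
$n{\left(g,F \right)} = g^{2}$
$\frac{\left(- \frac{4675}{-11078} + \frac{b{\left(8,120 \right)}}{\left(n{\left(-7,2 \right)} - 66\right) \left(-12\right)}\right) - 12390}{39567 + 18710} = \frac{\left(- \frac{4675}{-11078} + \frac{3 - 120}{\left(\left(-7\right)^{2} - 66\right) \left(-12\right)}\right) - 12390}{39567 + 18710} = \frac{\left(\left(-4675\right) \left(- \frac{1}{11078}\right) + \frac{3 - 120}{\left(49 - 66\right) \left(-12\right)}\right) - 12390}{58277} = \left(\left(\frac{4675}{11078} - \frac{117}{\left(-17\right) \left(-12\right)}\right) - 12390\right) \frac{1}{58277} = \left(\left(\frac{4675}{11078} - \frac{117}{204}\right) - 12390\right) \frac{1}{58277} = \left(\left(\frac{4675}{11078} - \frac{39}{68}\right) - 12390\right) \frac{1}{58277} = \left(- \frac{57071}{376652} - 12390\right) \frac{1}{58277} = \left(- \frac{4666775351}{376652}\right) \frac{1}{58277} = - \frac{4666775351}{21950148604}$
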